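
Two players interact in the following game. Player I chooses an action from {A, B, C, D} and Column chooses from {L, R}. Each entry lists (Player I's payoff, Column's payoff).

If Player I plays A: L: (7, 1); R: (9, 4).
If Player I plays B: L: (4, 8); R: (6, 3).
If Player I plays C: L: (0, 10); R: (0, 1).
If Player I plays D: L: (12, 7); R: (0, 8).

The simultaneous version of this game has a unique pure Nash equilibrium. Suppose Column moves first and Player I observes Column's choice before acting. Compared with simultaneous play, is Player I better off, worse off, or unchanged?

better off

Backward induction with Column moving first.
- L: BR = D, leader payoff 7.
- R: BR = A, leader payoff 4.
Maximizing over 7, 4, Column chooses L. Subgame-perfect outcome: (D, L) with payoffs (12, 7).
Now find the simultaneous Nash equilibrium.
Player I's best replies: L→D; R→A.
Column's best replies: A→R; B→L; C→L; D→R.
Only (A, R) has each player best-responding; Nash payoffs (9, 4).
Player I earns 12 sequentially versus 9 at the Nash outcome: better off.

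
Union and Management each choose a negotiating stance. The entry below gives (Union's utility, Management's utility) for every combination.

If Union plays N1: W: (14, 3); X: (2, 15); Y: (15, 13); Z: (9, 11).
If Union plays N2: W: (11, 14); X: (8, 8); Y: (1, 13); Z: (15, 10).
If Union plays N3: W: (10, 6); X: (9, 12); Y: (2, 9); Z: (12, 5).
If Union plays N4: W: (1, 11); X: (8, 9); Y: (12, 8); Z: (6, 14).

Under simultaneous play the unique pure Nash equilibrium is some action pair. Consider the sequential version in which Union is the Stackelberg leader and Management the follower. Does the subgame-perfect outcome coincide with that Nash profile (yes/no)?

Solve by backward induction (Union leads).
- N1 → Management plays X (best of 3, 15, 13, 11); Union gets 2.
- N2 → Management plays W (best of 14, 8, 13, 10); Union gets 11.
- N3 → Management plays X (best of 6, 12, 9, 5); Union gets 9.
- N4 → Management plays Z (best of 11, 9, 8, 14); Union gets 6.
Maximizing over 2, 11, 9, 6, Union chooses N2. Subgame-perfect outcome: (N2, W) with payoffs (11, 14).
Now find the simultaneous Nash equilibrium.
Union's best replies: W→N1; X→N3; Y→N1; Z→N2.
Management's best replies: N1→X; N2→W; N3→X; N4→Z.
Only (N3, X) has each player best-responding; Nash payoffs (9, 12).
Sequential outcome (N2, W) differs from the Nash profile (N3, X).

no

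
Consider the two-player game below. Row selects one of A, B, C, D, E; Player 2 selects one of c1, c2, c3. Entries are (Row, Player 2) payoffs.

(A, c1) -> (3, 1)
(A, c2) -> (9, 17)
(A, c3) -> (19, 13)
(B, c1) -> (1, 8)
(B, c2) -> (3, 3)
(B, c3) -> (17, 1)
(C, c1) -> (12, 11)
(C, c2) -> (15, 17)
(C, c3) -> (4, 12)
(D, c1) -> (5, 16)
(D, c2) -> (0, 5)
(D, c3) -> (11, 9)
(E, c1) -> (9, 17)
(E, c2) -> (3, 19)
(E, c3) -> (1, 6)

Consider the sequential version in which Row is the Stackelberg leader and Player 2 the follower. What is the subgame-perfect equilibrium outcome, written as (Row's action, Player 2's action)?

Work backward from Player 2's decision.
- A: Player 2 compares 1, 17, 13 and picks c2; Row would get 9.
- B: Player 2 compares 8, 3, 1 and picks c1; Row would get 1.
- C: Player 2 compares 11, 17, 12 and picks c2; Row would get 15.
- D: Player 2 compares 16, 5, 9 and picks c1; Row would get 5.
- E: Player 2 compares 17, 19, 6 and picks c2; Row would get 3.
Among 9, 1, 15, 5, 3, the best is 15 at C. Subgame-perfect outcome: (C, c2) with payoffs (15, 17).

(C, c2)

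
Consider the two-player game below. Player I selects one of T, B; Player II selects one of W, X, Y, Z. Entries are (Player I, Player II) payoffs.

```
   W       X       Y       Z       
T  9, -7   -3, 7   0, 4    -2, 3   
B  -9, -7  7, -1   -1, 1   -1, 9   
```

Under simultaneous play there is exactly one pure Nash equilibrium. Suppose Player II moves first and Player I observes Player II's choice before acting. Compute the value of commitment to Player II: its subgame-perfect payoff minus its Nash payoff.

0

Backward induction with Player II moving first.
- W: Player I compares 9, -9 and picks T; Player II would get -7.
- X: Player I compares -3, 7 and picks B; Player II would get -1.
- Y: Player I compares 0, -1 and picks T; Player II would get 4.
- Z: Player I compares -2, -1 and picks B; Player II would get 9.
Among -7, -1, 4, 9, the best is 9 at Z. Subgame-perfect outcome: (B, Z) with payoffs (-1, 9).
Under simultaneous play:
Player I's best replies: W→T; X→B; Y→T; Z→B.
Player II's best replies: T→X; B→Z.
Only (B, Z) has each player best-responding; Nash payoffs (-1, 9).
Player II's commitment gain: 9 − 9 = 0.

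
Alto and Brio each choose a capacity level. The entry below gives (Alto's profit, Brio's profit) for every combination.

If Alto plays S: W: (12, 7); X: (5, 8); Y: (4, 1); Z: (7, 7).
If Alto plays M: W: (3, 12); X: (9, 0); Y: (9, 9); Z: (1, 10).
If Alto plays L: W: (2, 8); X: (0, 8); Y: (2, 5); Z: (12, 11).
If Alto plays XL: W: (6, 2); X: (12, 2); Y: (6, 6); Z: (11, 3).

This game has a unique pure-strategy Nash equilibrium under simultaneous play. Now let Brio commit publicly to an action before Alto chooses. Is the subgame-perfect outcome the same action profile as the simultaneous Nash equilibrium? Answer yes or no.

Backward induction with Brio moving first.
- W: Alto compares 12, 3, 2, 6 and picks S; Brio would get 7.
- X: Alto compares 5, 9, 0, 12 and picks XL; Brio would get 2.
- Y: Alto compares 4, 9, 2, 6 and picks M; Brio would get 9.
- Z: Alto compares 7, 1, 12, 11 and picks L; Brio would get 11.
Among 7, 2, 9, 11, the best is 11 at Z. Subgame-perfect outcome: (L, Z) with payoffs (12, 11).
Under simultaneous play:
Alto's best replies: W→S; X→XL; Y→M; Z→L.
Brio's best replies: S→X; M→W; L→Z; XL→Y.
The unique mutual best reply is (L, Z), giving (12, 11).
Sequential outcome (L, Z) coincides with the Nash profile (L, Z).

yes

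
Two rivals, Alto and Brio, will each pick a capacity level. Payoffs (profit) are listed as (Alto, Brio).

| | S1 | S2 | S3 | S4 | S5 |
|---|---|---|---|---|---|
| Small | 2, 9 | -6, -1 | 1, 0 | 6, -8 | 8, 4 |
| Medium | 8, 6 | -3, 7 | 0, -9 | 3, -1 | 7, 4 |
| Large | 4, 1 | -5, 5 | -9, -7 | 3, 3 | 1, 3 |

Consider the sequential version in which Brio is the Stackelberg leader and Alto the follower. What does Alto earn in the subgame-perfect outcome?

-3

Backward induction with Brio moving first.
- S1: BR = Medium, leader payoff 6.
- S2: BR = Medium, leader payoff 7.
- S3: BR = Small, leader payoff 0.
- S4: BR = Small, leader payoff -8.
- S5: BR = Small, leader payoff 4.
Maximizing over 6, 7, 0, -8, 4, Brio chooses S2. Subgame-perfect outcome: (Medium, S2) with payoffs (-3, 7).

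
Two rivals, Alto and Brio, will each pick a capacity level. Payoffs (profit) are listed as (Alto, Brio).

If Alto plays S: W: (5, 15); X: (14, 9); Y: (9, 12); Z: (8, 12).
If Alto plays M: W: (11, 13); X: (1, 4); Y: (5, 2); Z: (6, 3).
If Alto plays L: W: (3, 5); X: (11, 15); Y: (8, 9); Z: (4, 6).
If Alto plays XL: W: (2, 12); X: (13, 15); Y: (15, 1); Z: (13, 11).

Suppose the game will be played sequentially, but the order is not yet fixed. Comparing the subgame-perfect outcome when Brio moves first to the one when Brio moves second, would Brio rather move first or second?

second

If Alto leads: Brio's best replies are S→W, M→W, L→X, XL→X; Alto's induced payoffs 5, 11, 11, 13; outcome (XL, X), payoffs (13, 15).
If Brio leads: Alto's best replies are W→M, X→S, Y→XL, Z→XL; Brio's induced payoffs 13, 9, 1, 11; outcome (M, W), payoffs (11, 13).
Brio gets 13 moving first and 15 moving second, so Brio prefers to move second.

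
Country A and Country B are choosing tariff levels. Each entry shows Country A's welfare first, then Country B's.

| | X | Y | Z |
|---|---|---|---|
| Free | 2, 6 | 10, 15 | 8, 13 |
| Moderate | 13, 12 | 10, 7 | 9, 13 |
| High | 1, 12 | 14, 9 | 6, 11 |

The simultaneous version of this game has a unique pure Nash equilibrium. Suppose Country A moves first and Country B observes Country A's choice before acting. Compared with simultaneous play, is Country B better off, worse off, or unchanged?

better off

Country B best-responds to each possible Country A move:
- Free → Country B plays Y (best of 6, 15, 13); Country A gets 10.
- Moderate → Country B plays Z (best of 12, 7, 13); Country A gets 9.
- High → Country B plays X (best of 12, 9, 11); Country A gets 1.
Country A's induced payoffs are 10, 9, 1, so Country A commits to Free. Subgame-perfect outcome: (Free, Y) with payoffs (10, 15).
For the simultaneous game, intersect best replies.
Country A's best replies: X→Moderate; Y→High; Z→Moderate.
Country B's best replies: Free→Y; Moderate→Z; High→X.
Only (Moderate, Z) has each player best-responding; Nash payoffs (9, 13).
Country B earns 15 sequentially versus 13 at the Nash outcome: better off.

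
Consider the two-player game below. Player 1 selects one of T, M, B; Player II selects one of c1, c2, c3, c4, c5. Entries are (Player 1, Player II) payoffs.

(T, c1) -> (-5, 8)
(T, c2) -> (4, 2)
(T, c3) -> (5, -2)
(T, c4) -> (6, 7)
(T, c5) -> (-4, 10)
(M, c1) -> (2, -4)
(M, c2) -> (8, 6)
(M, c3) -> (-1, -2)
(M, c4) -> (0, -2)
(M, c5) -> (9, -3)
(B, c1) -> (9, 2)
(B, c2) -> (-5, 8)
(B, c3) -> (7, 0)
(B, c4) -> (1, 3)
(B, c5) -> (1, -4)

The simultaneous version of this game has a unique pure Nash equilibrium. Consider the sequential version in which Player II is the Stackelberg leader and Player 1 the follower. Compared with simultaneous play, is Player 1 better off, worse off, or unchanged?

worse off

Backward induction with Player II moving first.
- c1 → Player 1 plays B (best of -5, 2, 9); Player II gets 2.
- c2 → Player 1 plays M (best of 4, 8, -5); Player II gets 6.
- c3 → Player 1 plays B (best of 5, -1, 7); Player II gets 0.
- c4 → Player 1 plays T (best of 6, 0, 1); Player II gets 7.
- c5 → Player 1 plays M (best of -4, 9, 1); Player II gets -3.
Maximizing over 2, 6, 0, 7, -3, Player II chooses c4. Subgame-perfect outcome: (T, c4) with payoffs (6, 7).
For the simultaneous game, intersect best replies.
Player 1's best replies: c1→B; c2→M; c3→B; c4→T; c5→M.
Player II's best replies: T→c5; M→c2; B→c2.
Only (M, c2) has each player best-responding; Nash payoffs (8, 6).
Player 1 earns 6 sequentially versus 8 at the Nash outcome: worse off.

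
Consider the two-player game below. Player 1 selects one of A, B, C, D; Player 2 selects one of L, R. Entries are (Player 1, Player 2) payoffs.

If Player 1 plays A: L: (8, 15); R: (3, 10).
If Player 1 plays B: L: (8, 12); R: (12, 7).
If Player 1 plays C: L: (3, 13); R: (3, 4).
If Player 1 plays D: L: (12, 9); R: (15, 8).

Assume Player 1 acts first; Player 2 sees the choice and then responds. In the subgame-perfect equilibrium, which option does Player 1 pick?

Solve by backward induction (Player 1 leads).
- A → Player 2 plays L (best of 15, 10); Player 1 gets 8.
- B → Player 2 plays L (best of 12, 7); Player 1 gets 8.
- C → Player 2 plays L (best of 13, 4); Player 1 gets 3.
- D → Player 2 plays L (best of 9, 8); Player 1 gets 12.
Maximizing over 8, 8, 3, 12, Player 1 chooses D. Subgame-perfect outcome: (D, L) with payoffs (12, 9).

D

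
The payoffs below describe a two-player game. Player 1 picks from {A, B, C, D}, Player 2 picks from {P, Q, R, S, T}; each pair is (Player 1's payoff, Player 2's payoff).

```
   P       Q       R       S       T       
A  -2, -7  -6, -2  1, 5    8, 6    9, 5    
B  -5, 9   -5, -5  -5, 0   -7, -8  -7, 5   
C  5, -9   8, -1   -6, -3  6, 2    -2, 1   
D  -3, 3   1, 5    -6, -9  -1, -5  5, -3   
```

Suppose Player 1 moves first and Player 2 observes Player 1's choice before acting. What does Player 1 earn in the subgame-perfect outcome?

Player 2 best-responds to each possible Player 1 move:
- A → Player 2 plays S (best of -7, -2, 5, 6, 5); Player 1 gets 8.
- B → Player 2 plays P (best of 9, -5, 0, -8, 5); Player 1 gets -5.
- C → Player 2 plays S (best of -9, -1, -3, 2, 1); Player 1 gets 6.
- D → Player 2 plays Q (best of 3, 5, -9, -5, -3); Player 1 gets 1.
Player 1's induced payoffs are 8, -5, 6, 1, so Player 1 commits to A. Subgame-perfect outcome: (A, S) with payoffs (8, 6).

8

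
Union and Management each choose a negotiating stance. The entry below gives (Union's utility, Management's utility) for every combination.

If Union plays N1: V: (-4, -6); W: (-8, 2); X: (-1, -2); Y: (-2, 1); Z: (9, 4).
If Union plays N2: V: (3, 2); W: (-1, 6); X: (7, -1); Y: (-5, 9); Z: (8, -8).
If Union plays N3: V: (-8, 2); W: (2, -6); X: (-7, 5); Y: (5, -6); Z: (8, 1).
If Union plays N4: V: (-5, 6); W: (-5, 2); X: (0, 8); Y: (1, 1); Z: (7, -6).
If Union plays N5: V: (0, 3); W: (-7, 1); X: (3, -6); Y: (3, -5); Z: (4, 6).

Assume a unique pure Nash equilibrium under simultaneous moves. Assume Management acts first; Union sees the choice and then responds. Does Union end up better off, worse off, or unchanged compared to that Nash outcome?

Backward induction with Management moving first.
- V → Union plays N2 (best of -4, 3, -8, -5, 0); Management gets 2.
- W → Union plays N3 (best of -8, -1, 2, -5, -7); Management gets -6.
- X → Union plays N2 (best of -1, 7, -7, 0, 3); Management gets -1.
- Y → Union plays N3 (best of -2, -5, 5, 1, 3); Management gets -6.
- Z → Union plays N1 (best of 9, 8, 8, 7, 4); Management gets 4.
Management's induced payoffs are 2, -6, -1, -6, 4, so Management commits to Z. Subgame-perfect outcome: (N1, Z) with payoffs (9, 4).
Under simultaneous play:
Union's best replies: V→N2; W→N3; X→N2; Y→N3; Z→N1.
Management's best replies: N1→Z; N2→Y; N3→X; N4→X; N5→Z.
Only (N1, Z) has each player best-responding; Nash payoffs (9, 4).
Union earns 9 sequentially versus 9 at the Nash outcome: unchanged.

unchanged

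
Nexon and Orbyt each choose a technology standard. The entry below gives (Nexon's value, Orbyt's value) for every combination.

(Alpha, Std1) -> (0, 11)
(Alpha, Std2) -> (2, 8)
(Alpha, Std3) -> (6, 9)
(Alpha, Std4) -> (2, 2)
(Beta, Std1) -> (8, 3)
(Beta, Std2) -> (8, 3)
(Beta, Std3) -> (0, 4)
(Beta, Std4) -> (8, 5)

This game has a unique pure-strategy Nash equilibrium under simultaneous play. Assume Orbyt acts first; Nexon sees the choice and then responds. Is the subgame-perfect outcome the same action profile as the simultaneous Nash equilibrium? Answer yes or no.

no

Work backward from Nexon's decision.
- Std1: BR = Beta, leader payoff 3.
- Std2: BR = Beta, leader payoff 3.
- Std3: BR = Alpha, leader payoff 9.
- Std4: BR = Beta, leader payoff 5.
Among 3, 3, 9, 5, the best is 9 at Std3. Subgame-perfect outcome: (Alpha, Std3) with payoffs (6, 9).
Under simultaneous play:
Nexon's best replies: Std1→Beta; Std2→Beta; Std3→Alpha; Std4→Beta.
Orbyt's best replies: Alpha→Std1; Beta→Std4.
The unique mutual best reply is (Beta, Std4), giving (8, 5).
Sequential outcome (Alpha, Std3) differs from the Nash profile (Beta, Std4).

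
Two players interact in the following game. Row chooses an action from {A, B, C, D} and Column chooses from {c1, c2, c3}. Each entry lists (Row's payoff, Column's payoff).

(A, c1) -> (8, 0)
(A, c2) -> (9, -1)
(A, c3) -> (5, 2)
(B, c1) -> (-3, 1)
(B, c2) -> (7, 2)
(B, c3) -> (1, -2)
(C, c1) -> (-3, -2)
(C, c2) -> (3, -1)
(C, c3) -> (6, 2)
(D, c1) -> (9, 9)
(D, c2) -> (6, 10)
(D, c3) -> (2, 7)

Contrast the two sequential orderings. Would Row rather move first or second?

second

If Row leads: Column's best replies are A→c3, B→c2, C→c3, D→c2; Row's induced payoffs 5, 7, 6, 6; outcome (B, c2), payoffs (7, 2).
If Column leads: Row's best replies are c1→D, c2→A, c3→C; Column's induced payoffs 9, -1, 2; outcome (D, c1), payoffs (9, 9).
Row gets 7 moving first and 9 moving second, so Row prefers to move second.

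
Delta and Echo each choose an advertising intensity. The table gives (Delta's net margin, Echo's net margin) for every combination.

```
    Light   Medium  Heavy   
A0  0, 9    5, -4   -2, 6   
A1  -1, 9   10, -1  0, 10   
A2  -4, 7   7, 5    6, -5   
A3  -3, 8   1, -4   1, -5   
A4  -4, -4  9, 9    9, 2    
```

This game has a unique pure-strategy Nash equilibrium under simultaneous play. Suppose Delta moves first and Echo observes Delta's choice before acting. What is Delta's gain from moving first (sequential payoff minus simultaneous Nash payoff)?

Backward induction with Delta moving first.
- A0 → Echo plays Light (best of 9, -4, 6); Delta gets 0.
- A1 → Echo plays Heavy (best of 9, -1, 10); Delta gets 0.
- A2 → Echo plays Light (best of 7, 5, -5); Delta gets -4.
- A3 → Echo plays Light (best of 8, -4, -5); Delta gets -3.
- A4 → Echo plays Medium (best of -4, 9, 2); Delta gets 9.
Maximizing over 0, 0, -4, -3, 9, Delta chooses A4. Subgame-perfect outcome: (A4, Medium) with payoffs (9, 9).
For the simultaneous game, intersect best replies.
Delta's best replies: Light→A0; Medium→A1; Heavy→A4.
Echo's best replies: A0→Light; A1→Heavy; A2→Light; A3→Light; A4→Medium.
The unique mutual best reply is (A0, Light), giving (0, 9).
Delta's commitment gain: 9 − 0 = 9.

9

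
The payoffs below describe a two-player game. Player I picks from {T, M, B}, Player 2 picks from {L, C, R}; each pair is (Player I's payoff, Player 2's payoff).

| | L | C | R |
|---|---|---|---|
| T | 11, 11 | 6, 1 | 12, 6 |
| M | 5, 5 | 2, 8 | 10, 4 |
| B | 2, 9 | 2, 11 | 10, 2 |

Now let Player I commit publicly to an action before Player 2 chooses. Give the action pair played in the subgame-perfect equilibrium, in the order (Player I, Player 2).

Backward induction with Player I moving first.
- T: BR = L, leader payoff 11.
- M: BR = C, leader payoff 2.
- B: BR = C, leader payoff 2.
Player I's induced payoffs are 11, 2, 2, so Player I commits to T. Subgame-perfect outcome: (T, L) with payoffs (11, 11).

(T, L)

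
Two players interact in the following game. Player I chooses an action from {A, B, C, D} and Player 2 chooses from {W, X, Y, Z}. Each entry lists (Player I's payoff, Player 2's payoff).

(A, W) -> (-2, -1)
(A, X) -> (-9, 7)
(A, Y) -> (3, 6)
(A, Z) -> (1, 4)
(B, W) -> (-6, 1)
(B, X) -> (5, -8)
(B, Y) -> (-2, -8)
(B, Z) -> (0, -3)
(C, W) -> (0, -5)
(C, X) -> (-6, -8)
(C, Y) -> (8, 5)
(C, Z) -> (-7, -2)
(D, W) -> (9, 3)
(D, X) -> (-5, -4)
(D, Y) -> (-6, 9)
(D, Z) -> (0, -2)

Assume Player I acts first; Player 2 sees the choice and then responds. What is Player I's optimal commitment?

C

Backward induction with Player I moving first.
- A → Player 2 plays X (best of -1, 7, 6, 4); Player I gets -9.
- B → Player 2 plays W (best of 1, -8, -8, -3); Player I gets -6.
- C → Player 2 plays Y (best of -5, -8, 5, -2); Player I gets 8.
- D → Player 2 plays Y (best of 3, -4, 9, -2); Player I gets -6.
Among -9, -6, 8, -6, the best is 8 at C. Subgame-perfect outcome: (C, Y) with payoffs (8, 5).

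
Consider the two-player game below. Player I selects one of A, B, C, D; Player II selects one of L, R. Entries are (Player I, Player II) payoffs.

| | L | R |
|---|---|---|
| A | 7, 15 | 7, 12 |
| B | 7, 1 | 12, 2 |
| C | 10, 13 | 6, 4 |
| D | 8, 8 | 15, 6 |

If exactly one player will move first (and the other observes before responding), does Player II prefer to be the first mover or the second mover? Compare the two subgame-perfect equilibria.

first

If Player I leads: Player II's best replies are A→L, B→R, C→L, D→L; Player I's induced payoffs 7, 12, 10, 8; outcome (B, R), payoffs (12, 2).
If Player II leads: Player I's best replies are L→C, R→D; Player II's induced payoffs 13, 6; outcome (C, L), payoffs (10, 13).
Player II gets 13 moving first and 2 moving second, so Player II prefers to move first.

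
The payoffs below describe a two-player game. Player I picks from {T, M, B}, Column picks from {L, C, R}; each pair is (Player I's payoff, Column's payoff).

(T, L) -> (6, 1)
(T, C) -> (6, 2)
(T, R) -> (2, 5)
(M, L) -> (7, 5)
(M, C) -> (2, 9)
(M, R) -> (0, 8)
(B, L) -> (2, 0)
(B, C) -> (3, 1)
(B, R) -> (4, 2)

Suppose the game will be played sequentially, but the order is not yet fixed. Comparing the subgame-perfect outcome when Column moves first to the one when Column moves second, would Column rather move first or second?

If Player I leads: Column's best replies are T→R, M→C, B→R; Player I's induced payoffs 2, 2, 4; outcome (B, R), payoffs (4, 2).
If Column leads: Player I's best replies are L→M, C→T, R→B; Column's induced payoffs 5, 2, 2; outcome (M, L), payoffs (7, 5).
Column gets 5 moving first and 2 moving second, so Column prefers to move first.

first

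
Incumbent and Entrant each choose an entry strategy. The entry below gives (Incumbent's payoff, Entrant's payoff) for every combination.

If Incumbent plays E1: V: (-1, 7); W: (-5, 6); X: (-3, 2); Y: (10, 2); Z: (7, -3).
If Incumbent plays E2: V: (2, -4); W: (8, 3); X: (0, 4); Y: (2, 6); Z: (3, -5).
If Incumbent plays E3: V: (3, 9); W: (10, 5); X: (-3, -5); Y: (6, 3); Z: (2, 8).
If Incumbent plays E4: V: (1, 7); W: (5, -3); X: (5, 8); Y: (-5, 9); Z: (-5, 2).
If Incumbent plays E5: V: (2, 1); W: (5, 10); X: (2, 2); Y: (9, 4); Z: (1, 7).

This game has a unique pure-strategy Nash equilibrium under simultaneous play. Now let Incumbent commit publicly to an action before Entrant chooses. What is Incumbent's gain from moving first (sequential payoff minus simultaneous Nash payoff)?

Entrant best-responds to each possible Incumbent move:
- E1: Entrant compares 7, 6, 2, 2, -3 and picks V; Incumbent would get -1.
- E2: Entrant compares -4, 3, 4, 6, -5 and picks Y; Incumbent would get 2.
- E3: Entrant compares 9, 5, -5, 3, 8 and picks V; Incumbent would get 3.
- E4: Entrant compares 7, -3, 8, 9, 2 and picks Y; Incumbent would get -5.
- E5: Entrant compares 1, 10, 2, 4, 7 and picks W; Incumbent would get 5.
Among -1, 2, 3, -5, 5, the best is 5 at E5. Subgame-perfect outcome: (E5, W) with payoffs (5, 10).
Under simultaneous play:
Incumbent's best replies: V→E3; W→E3; X→E4; Y→E1; Z→E1.
Entrant's best replies: E1→V; E2→Y; E3→V; E4→Y; E5→W.
Only (E3, V) has each player best-responding; Nash payoffs (3, 9).
Incumbent's commitment gain: 5 − 3 = 2.

2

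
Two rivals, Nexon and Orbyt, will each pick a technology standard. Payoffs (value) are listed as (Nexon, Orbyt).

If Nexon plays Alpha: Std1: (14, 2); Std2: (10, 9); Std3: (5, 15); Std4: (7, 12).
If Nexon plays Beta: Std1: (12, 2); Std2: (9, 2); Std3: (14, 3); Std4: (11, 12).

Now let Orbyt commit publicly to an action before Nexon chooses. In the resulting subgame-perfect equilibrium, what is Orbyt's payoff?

12

Solve by backward induction (Orbyt leads).
- Std1 → Nexon plays Alpha (best of 14, 12); Orbyt gets 2.
- Std2 → Nexon plays Alpha (best of 10, 9); Orbyt gets 9.
- Std3 → Nexon plays Beta (best of 5, 14); Orbyt gets 3.
- Std4 → Nexon plays Beta (best of 7, 11); Orbyt gets 12.
Among 2, 9, 3, 12, the best is 12 at Std4. Subgame-perfect outcome: (Beta, Std4) with payoffs (11, 12).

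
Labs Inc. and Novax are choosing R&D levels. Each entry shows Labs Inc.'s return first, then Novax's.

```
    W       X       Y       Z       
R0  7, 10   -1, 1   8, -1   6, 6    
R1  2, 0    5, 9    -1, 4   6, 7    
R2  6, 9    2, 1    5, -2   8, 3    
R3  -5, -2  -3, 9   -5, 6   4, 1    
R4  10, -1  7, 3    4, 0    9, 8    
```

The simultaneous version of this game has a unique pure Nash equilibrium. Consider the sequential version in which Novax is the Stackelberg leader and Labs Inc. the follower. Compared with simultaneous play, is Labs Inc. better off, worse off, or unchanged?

unchanged

Solve by backward induction (Novax leads).
- W: BR = R4, leader payoff -1.
- X: BR = R4, leader payoff 3.
- Y: BR = R0, leader payoff -1.
- Z: BR = R4, leader payoff 8.
Maximizing over -1, 3, -1, 8, Novax chooses Z. Subgame-perfect outcome: (R4, Z) with payoffs (9, 8).
Now find the simultaneous Nash equilibrium.
Labs Inc.'s best replies: W→R4; X→R4; Y→R0; Z→R4.
Novax's best replies: R0→W; R1→X; R2→W; R3→X; R4→Z.
Only (R4, Z) has each player best-responding; Nash payoffs (9, 8).
Labs Inc. earns 9 sequentially versus 9 at the Nash outcome: unchanged.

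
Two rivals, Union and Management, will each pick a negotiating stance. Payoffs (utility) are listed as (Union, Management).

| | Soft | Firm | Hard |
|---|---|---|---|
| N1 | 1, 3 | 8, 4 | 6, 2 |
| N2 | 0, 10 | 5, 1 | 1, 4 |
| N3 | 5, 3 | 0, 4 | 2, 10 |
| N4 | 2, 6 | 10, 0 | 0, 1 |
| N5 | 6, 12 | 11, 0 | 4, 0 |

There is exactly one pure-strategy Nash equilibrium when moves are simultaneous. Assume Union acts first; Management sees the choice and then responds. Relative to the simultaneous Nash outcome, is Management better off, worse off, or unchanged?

Management best-responds to each possible Union move:
- N1 → Management plays Firm (best of 3, 4, 2); Union gets 8.
- N2 → Management plays Soft (best of 10, 1, 4); Union gets 0.
- N3 → Management plays Hard (best of 3, 4, 10); Union gets 2.
- N4 → Management plays Soft (best of 6, 0, 1); Union gets 2.
- N5 → Management plays Soft (best of 12, 0, 0); Union gets 6.
Among 8, 0, 2, 2, 6, the best is 8 at N1. Subgame-perfect outcome: (N1, Firm) with payoffs (8, 4).
Now find the simultaneous Nash equilibrium.
Union's best replies: Soft→N5; Firm→N5; Hard→N1.
Management's best replies: N1→Firm; N2→Soft; N3→Hard; N4→Soft; N5→Soft.
The unique mutual best reply is (N5, Soft), giving (6, 12).
Management earns 4 sequentially versus 12 at the Nash outcome: worse off.

worse off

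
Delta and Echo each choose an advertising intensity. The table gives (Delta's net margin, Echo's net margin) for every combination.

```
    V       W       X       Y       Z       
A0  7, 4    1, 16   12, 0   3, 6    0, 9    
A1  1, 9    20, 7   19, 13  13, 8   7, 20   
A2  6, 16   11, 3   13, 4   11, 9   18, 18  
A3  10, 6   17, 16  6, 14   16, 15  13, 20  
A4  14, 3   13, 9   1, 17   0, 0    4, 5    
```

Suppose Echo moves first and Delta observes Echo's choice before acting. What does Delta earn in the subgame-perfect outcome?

Backward induction with Echo moving first.
- V: BR = A4, leader payoff 3.
- W: BR = A1, leader payoff 7.
- X: BR = A1, leader payoff 13.
- Y: BR = A3, leader payoff 15.
- Z: BR = A2, leader payoff 18.
Maximizing over 3, 7, 13, 15, 18, Echo chooses Z. Subgame-perfect outcome: (A2, Z) with payoffs (18, 18).

18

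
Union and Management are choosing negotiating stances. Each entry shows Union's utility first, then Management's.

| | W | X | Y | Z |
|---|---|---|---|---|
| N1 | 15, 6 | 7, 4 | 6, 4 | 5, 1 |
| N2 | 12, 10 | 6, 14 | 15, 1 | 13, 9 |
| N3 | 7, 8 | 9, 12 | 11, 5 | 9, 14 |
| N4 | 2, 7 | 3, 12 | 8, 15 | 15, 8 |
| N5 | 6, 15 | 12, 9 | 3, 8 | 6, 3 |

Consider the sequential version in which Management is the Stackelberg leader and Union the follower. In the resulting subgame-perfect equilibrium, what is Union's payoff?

Solve by backward induction (Management leads).
- W: Union compares 15, 12, 7, 2, 6 and picks N1; Management would get 6.
- X: Union compares 7, 6, 9, 3, 12 and picks N5; Management would get 9.
- Y: Union compares 6, 15, 11, 8, 3 and picks N2; Management would get 1.
- Z: Union compares 5, 13, 9, 15, 6 and picks N4; Management would get 8.
Maximizing over 6, 9, 1, 8, Management chooses X. Subgame-perfect outcome: (N5, X) with payoffs (12, 9).

12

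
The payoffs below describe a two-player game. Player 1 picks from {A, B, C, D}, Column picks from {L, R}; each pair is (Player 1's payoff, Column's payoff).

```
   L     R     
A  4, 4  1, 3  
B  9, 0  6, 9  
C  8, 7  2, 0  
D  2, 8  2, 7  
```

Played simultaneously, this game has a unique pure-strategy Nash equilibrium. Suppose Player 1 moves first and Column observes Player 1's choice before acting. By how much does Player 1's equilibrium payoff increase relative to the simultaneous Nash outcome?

2

Backward induction with Player 1 moving first.
- A: BR = L, leader payoff 4.
- B: BR = R, leader payoff 6.
- C: BR = L, leader payoff 8.
- D: BR = L, leader payoff 2.
Among 4, 6, 8, 2, the best is 8 at C. Subgame-perfect outcome: (C, L) with payoffs (8, 7).
Now find the simultaneous Nash equilibrium.
Player 1's best replies: L→B; R→B.
Column's best replies: A→L; B→R; C→L; D→L.
The unique mutual best reply is (B, R), giving (6, 9).
Player 1's commitment gain: 8 − 6 = 2.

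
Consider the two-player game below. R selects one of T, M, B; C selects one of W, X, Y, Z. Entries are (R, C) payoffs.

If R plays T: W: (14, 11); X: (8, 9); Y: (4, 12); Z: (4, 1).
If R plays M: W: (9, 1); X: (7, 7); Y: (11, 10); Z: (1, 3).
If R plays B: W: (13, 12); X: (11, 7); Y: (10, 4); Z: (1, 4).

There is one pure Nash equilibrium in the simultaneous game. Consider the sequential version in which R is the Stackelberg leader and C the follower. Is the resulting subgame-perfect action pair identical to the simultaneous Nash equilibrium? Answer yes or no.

no

C best-responds to each possible R move:
- T: BR = Y, leader payoff 4.
- M: BR = Y, leader payoff 11.
- B: BR = W, leader payoff 13.
Maximizing over 4, 11, 13, R chooses B. Subgame-perfect outcome: (B, W) with payoffs (13, 12).
Under simultaneous play:
R's best replies: W→T; X→B; Y→M; Z→T.
C's best replies: T→Y; M→Y; B→W.
Only (M, Y) has each player best-responding; Nash payoffs (11, 10).
Sequential outcome (B, W) differs from the Nash profile (M, Y).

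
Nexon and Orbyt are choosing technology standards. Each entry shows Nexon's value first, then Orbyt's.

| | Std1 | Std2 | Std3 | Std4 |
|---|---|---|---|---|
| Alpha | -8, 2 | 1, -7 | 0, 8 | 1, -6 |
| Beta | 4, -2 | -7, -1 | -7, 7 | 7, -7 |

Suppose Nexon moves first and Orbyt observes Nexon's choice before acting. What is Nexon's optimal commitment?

Alpha

Solve by backward induction (Nexon leads).
- Alpha: BR = Std3, leader payoff 0.
- Beta: BR = Std3, leader payoff -7.
Maximizing over 0, -7, Nexon chooses Alpha. Subgame-perfect outcome: (Alpha, Std3) with payoffs (0, 8).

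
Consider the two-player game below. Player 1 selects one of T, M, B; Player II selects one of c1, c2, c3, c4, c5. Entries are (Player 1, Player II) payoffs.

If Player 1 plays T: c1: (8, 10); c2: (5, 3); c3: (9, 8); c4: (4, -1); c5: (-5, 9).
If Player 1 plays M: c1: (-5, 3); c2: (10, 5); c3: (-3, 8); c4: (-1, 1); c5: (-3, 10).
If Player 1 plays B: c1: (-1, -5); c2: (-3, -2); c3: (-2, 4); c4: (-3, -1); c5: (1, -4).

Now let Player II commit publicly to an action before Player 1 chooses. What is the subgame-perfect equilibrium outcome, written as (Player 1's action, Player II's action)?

Player 1 best-responds to each possible Player II move:
- c1: Player 1 compares 8, -5, -1 and picks T; Player II would get 10.
- c2: Player 1 compares 5, 10, -3 and picks M; Player II would get 5.
- c3: Player 1 compares 9, -3, -2 and picks T; Player II would get 8.
- c4: Player 1 compares 4, -1, -3 and picks T; Player II would get -1.
- c5: Player 1 compares -5, -3, 1 and picks B; Player II would get -4.
Player II's induced payoffs are 10, 5, 8, -1, -4, so Player II commits to c1. Subgame-perfect outcome: (T, c1) with payoffs (8, 10).

(T, c1)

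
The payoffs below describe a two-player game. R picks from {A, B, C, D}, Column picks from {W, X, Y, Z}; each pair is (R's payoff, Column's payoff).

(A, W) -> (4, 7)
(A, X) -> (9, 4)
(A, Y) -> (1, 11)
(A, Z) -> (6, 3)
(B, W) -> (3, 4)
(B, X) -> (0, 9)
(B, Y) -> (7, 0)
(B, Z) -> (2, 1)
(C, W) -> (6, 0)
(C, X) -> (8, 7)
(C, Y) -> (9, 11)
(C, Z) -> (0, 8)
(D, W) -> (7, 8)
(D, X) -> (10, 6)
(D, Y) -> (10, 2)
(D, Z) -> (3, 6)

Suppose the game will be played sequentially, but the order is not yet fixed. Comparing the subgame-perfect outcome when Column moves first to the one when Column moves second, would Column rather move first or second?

second

If R leads: Column's best replies are A→Y, B→X, C→Y, D→W; R's induced payoffs 1, 0, 9, 7; outcome (C, Y), payoffs (9, 11).
If Column leads: R's best replies are W→D, X→D, Y→D, Z→A; Column's induced payoffs 8, 6, 2, 3; outcome (D, W), payoffs (7, 8).
Column gets 8 moving first and 11 moving second, so Column prefers to move second.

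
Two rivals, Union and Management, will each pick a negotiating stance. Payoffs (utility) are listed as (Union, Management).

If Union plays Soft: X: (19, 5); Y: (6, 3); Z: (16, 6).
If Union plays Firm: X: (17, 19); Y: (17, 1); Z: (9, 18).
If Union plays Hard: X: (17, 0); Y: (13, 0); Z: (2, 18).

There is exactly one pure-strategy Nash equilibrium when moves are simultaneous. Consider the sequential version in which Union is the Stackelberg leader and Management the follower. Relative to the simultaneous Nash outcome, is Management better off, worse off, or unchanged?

Management best-responds to each possible Union move:
- Soft → Management plays Z (best of 5, 3, 6); Union gets 16.
- Firm → Management plays X (best of 19, 1, 18); Union gets 17.
- Hard → Management plays Z (best of 0, 0, 18); Union gets 2.
Among 16, 17, 2, the best is 17 at Firm. Subgame-perfect outcome: (Firm, X) with payoffs (17, 19).
Under simultaneous play:
Union's best replies: X→Soft; Y→Firm; Z→Soft.
Management's best replies: Soft→Z; Firm→X; Hard→Z.
Only (Soft, Z) has each player best-responding; Nash payoffs (16, 6).
Management earns 19 sequentially versus 6 at the Nash outcome: better off.

better off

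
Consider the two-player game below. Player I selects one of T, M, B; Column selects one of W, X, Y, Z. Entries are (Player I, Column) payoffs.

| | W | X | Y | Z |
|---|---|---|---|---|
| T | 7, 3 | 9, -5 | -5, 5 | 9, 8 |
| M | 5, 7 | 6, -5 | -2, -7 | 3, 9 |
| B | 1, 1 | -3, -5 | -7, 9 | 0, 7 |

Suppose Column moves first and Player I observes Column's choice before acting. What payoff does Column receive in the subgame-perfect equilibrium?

8

Work backward from Player I's decision.
- W: BR = T, leader payoff 3.
- X: BR = T, leader payoff -5.
- Y: BR = M, leader payoff -7.
- Z: BR = T, leader payoff 8.
Maximizing over 3, -5, -7, 8, Column chooses Z. Subgame-perfect outcome: (T, Z) with payoffs (9, 8).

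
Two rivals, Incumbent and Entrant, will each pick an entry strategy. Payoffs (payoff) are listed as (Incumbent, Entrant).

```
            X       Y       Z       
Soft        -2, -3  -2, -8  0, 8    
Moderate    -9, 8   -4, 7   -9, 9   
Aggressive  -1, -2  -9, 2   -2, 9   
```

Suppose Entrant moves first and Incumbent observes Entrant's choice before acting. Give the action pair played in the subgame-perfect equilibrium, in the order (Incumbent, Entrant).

(Soft, Z)

Solve by backward induction (Entrant leads).
- X: Incumbent compares -2, -9, -1 and picks Aggressive; Entrant would get -2.
- Y: Incumbent compares -2, -4, -9 and picks Soft; Entrant would get -8.
- Z: Incumbent compares 0, -9, -2 and picks Soft; Entrant would get 8.
Among -2, -8, 8, the best is 8 at Z. Subgame-perfect outcome: (Soft, Z) with payoffs (0, 8).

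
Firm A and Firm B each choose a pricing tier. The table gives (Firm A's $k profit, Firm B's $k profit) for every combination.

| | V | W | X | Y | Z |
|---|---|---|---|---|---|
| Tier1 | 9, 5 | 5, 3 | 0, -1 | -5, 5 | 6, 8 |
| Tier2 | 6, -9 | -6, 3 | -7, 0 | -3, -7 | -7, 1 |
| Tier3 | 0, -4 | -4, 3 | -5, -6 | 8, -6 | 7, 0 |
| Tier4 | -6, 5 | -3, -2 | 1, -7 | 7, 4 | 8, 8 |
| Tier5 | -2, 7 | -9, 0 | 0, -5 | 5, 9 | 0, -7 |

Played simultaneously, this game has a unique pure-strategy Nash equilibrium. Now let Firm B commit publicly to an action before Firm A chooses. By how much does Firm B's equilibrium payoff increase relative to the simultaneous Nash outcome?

Work backward from Firm A's decision.
- V: BR = Tier1, leader payoff 5.
- W: BR = Tier1, leader payoff 3.
- X: BR = Tier4, leader payoff -7.
- Y: BR = Tier3, leader payoff -6.
- Z: BR = Tier4, leader payoff 8.
Maximizing over 5, 3, -7, -6, 8, Firm B chooses Z. Subgame-perfect outcome: (Tier4, Z) with payoffs (8, 8).
Now find the simultaneous Nash equilibrium.
Firm A's best replies: V→Tier1; W→Tier1; X→Tier4; Y→Tier3; Z→Tier4.
Firm B's best replies: Tier1→Z; Tier2→W; Tier3→W; Tier4→Z; Tier5→Y.
The unique mutual best reply is (Tier4, Z), giving (8, 8).
Firm B's commitment gain: 8 − 8 = 0.

0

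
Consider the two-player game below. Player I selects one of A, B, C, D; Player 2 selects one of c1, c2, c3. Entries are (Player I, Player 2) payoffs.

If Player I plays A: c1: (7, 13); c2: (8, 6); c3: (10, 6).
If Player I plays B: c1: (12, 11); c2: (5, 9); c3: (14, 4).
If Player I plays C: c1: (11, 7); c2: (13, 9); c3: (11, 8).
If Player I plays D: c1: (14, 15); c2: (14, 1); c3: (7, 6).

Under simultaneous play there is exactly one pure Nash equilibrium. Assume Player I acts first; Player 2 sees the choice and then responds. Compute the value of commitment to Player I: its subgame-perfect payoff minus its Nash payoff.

0

Work backward from Player 2's decision.
- A: Player 2 compares 13, 6, 6 and picks c1; Player I would get 7.
- B: Player 2 compares 11, 9, 4 and picks c1; Player I would get 12.
- C: Player 2 compares 7, 9, 8 and picks c2; Player I would get 13.
- D: Player 2 compares 15, 1, 6 and picks c1; Player I would get 14.
Maximizing over 7, 12, 13, 14, Player I chooses D. Subgame-perfect outcome: (D, c1) with payoffs (14, 15).
For the simultaneous game, intersect best replies.
Player I's best replies: c1→D; c2→D; c3→B.
Player 2's best replies: A→c1; B→c1; C→c2; D→c1.
The unique mutual best reply is (D, c1), giving (14, 15).
Player I's commitment gain: 14 − 14 = 0.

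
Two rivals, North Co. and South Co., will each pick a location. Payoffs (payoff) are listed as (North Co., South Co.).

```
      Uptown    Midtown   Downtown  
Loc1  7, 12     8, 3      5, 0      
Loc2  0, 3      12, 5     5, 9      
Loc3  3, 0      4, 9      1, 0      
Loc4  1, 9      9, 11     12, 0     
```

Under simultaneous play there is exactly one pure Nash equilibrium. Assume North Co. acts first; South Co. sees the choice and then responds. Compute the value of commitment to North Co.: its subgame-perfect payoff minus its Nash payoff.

Backward induction with North Co. moving first.
- Loc1 → South Co. plays Uptown (best of 12, 3, 0); North Co. gets 7.
- Loc2 → South Co. plays Downtown (best of 3, 5, 9); North Co. gets 5.
- Loc3 → South Co. plays Midtown (best of 0, 9, 0); North Co. gets 4.
- Loc4 → South Co. plays Midtown (best of 9, 11, 0); North Co. gets 9.
North Co.'s induced payoffs are 7, 5, 4, 9, so North Co. commits to Loc4. Subgame-perfect outcome: (Loc4, Midtown) with payoffs (9, 11).
For the simultaneous game, intersect best replies.
North Co.'s best replies: Uptown→Loc1; Midtown→Loc2; Downtown→Loc4.
South Co.'s best replies: Loc1→Uptown; Loc2→Downtown; Loc3→Midtown; Loc4→Midtown.
The unique mutual best reply is (Loc1, Uptown), giving (7, 12).
North Co.'s commitment gain: 9 − 7 = 2.

2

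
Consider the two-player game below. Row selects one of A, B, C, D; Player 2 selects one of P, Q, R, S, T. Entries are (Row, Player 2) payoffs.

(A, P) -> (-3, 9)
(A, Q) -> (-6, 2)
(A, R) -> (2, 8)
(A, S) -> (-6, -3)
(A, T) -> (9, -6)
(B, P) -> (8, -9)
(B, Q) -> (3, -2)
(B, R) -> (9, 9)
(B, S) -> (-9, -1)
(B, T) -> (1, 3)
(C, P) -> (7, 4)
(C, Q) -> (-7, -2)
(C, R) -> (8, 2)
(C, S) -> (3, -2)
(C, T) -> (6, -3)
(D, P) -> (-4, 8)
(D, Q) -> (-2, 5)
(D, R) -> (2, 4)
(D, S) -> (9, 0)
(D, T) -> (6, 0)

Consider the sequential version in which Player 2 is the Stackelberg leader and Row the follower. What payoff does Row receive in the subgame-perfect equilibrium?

9

Backward induction with Player 2 moving first.
- P: BR = B, leader payoff -9.
- Q: BR = B, leader payoff -2.
- R: BR = B, leader payoff 9.
- S: BR = D, leader payoff 0.
- T: BR = A, leader payoff -6.
Player 2's induced payoffs are -9, -2, 9, 0, -6, so Player 2 commits to R. Subgame-perfect outcome: (B, R) with payoffs (9, 9).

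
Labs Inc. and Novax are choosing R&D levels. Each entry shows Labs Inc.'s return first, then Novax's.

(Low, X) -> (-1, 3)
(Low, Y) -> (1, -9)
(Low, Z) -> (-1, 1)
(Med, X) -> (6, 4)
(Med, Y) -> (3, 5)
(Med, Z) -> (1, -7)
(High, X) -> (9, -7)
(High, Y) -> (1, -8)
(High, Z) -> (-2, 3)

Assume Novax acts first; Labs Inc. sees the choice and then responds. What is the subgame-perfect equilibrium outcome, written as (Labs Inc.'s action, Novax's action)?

Backward induction with Novax moving first.
- X → Labs Inc. plays High (best of -1, 6, 9); Novax gets -7.
- Y → Labs Inc. plays Med (best of 1, 3, 1); Novax gets 5.
- Z → Labs Inc. plays Med (best of -1, 1, -2); Novax gets -7.
Novax's induced payoffs are -7, 5, -7, so Novax commits to Y. Subgame-perfect outcome: (Med, Y) with payoffs (3, 5).

(Med, Y)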